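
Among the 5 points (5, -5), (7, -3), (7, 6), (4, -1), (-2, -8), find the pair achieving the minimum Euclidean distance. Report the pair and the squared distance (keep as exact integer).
Pair = ((5, -5), (7, -3)); squared distance = 8

Compute all C(5, 2) = 10 pairwise squared distances (x_i − x_j)² + (y_i − y_j)². The minimum is 8, attained by the pair ((5, -5), (7, -3)).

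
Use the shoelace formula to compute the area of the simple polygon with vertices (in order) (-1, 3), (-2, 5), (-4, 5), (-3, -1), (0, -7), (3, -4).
Area = 77/2

Shoelace formula: Area = (1/2) |Σ_i (x_i · y_{i+1} − x_{i+1} · y_i)| (indices mod n). Compute each cross term:
  (-1)(5) − (-2)(3) = 1
  (-2)(5) − (-4)(5) = 10
  (-4)(-1) − (-3)(5) = 19
  (-3)(-7) − (0)(-1) = 21
  (0)(-4) − (3)(-7) = 21
  (3)(3) − (-1)(-4) = 5
Sum = 77, so (signed) Area = 77/2 = 77/2, |Area| = 77/2.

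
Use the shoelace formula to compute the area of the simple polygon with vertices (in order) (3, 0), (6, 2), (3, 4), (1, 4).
Area = 10

Shoelace formula: Area = (1/2) |Σ_i (x_i · y_{i+1} − x_{i+1} · y_i)| (indices mod n). Compute each cross term:
  (3)(2) − (6)(0) = 6
  (6)(4) − (3)(2) = 18
  (3)(4) − (1)(4) = 8
  (1)(0) − (3)(4) = -12
Sum = 20, so (signed) Area = 20/2 = 10, |Area| = 10.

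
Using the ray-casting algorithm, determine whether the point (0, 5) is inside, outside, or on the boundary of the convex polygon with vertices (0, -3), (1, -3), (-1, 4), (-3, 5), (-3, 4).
The point (0, 5) lies strictly outside the polygon

Cast a horizontal ray to the right from the query point and count how many polygon edges it crosses (each edge strictly once or zero times, handled with the usual half-open convention). 
Parity of crossings → even ⇒ outside.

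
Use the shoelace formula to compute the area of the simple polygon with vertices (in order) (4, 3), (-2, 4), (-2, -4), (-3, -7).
Area = 59/2

Shoelace formula: Area = (1/2) |Σ_i (x_i · y_{i+1} − x_{i+1} · y_i)| (indices mod n). Compute each cross term:
  (4)(4) − (-2)(3) = 22
  (-2)(-4) − (-2)(4) = 16
  (-2)(-7) − (-3)(-4) = 2
  (-3)(3) − (4)(-7) = 19
Sum = 59, so (signed) Area = 59/2 = 59/2, |Area| = 59/2.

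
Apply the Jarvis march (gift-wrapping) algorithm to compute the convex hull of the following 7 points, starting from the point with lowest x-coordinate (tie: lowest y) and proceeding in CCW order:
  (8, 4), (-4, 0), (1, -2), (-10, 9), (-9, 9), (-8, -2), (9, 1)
Hull (CCW) = [(-10, 9), (-8, -2), (1, -2), (9, 1), (8, 4), (-9, 9)]

Jarvis march: at each step, from the current hull vertex p, select the next vertex q as the point such that every other point lies strictly to the left of (or on) the directed line p → q. (Equivalently: for every other point r, the cross product (q − p) × (r − p) ≥ 0.)
Starting point (lowest x, tie lowest y): (-10, 9). Wrap until returning to start. Resulting hull: (-10, 9), (-8, -2), (1, -2), (9, 1), (8, 4), (-9, 9).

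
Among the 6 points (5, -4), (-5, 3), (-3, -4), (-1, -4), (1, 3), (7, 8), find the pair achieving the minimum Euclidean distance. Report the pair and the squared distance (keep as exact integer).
Pair = ((-3, -4), (-1, -4)); squared distance = 4

Compute all C(6, 2) = 15 pairwise squared distances (x_i − x_j)² + (y_i − y_j)². The minimum is 4, attained by the pair ((-3, -4), (-1, -4)).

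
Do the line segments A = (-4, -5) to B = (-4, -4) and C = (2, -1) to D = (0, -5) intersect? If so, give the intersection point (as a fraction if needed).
No (intersection of containing lines falls outside at least one segment)

Parametrize and solve: t = -8, s = 3. At least one of these is outside [0, 1], so the segments do not intersect.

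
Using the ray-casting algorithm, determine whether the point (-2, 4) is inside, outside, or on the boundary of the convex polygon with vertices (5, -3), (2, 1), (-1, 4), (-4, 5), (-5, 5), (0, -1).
The point (-2, 4) lies strictly inside the polygon

Cast a horizontal ray to the right from the query point and count how many polygon edges it crosses (each edge strictly once or zero times, handled with the usual half-open convention). 
Parity of crossings → odd ⇒ inside.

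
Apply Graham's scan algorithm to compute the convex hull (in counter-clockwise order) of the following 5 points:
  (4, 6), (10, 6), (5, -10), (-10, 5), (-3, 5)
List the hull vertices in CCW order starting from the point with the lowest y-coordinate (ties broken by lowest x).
Hull (CCW) = [(5, -10), (10, 6), (4, 6), (-10, 5)]

Graham scan procedure:
  1. Find the pivot p₀ = point with lowest y (tie → lowest x): (5, -10).
  2. Sort the remaining points by polar angle around p₀.
  3. Walk through sorted points, maintaining a stack; pop the top while the last three entries make a non-left turn (cross product ≤ 0).
  4. Final stack is the convex hull in CCW order: (5, -10), (10, 6), (4, 6), (-10, 5).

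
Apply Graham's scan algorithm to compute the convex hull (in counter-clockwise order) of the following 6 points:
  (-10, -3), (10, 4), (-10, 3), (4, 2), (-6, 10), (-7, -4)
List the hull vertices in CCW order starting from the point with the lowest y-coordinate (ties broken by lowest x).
Hull (CCW) = [(-7, -4), (10, 4), (-6, 10), (-10, 3), (-10, -3)]

Graham scan procedure:
  1. Find the pivot p₀ = point with lowest y (tie → lowest x): (-7, -4).
  2. Sort the remaining points by polar angle around p₀.
  3. Walk through sorted points, maintaining a stack; pop the top while the last three entries make a non-left turn (cross product ≤ 0).
  4. Final stack is the convex hull in CCW order: (-7, -4), (10, 4), (-6, 10), (-10, 3), (-10, -3).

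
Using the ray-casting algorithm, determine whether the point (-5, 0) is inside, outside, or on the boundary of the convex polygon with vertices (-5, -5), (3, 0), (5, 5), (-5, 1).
The point (-5, 0) lies on the polygon boundary

Boundary check: the query satisfies the collinearity and bounding-box conditions for some polygon edge, so it lies exactly on the boundary.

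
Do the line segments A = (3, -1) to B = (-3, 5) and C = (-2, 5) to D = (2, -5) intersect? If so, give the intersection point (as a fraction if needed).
Yes; intersection at (-4/3, 10/3) (t = 13/18 on AB, s = 1/6 on CD)

Parametrize AB as A + t(B − A) = (3 + -6 t, -1 + 6 t) and CD as C + s(D − C) = (-2 + 4 s, 5 + -10 s). Solve the linear system for (t, s). Determinant = -36 ≠ 0, so a unique intersection of the containing lines exists. Solution: t = 13/18, s = 1/6 — both in [0, 1], so the segments cross. Intersection point: (-4/3, 10/3).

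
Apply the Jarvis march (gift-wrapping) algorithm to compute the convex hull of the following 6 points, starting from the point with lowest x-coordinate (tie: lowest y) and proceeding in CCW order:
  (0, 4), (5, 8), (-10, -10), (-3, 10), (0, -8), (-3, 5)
Hull (CCW) = [(-10, -10), (0, -8), (5, 8), (-3, 10)]

Jarvis march: at each step, from the current hull vertex p, select the next vertex q as the point such that every other point lies strictly to the left of (or on) the directed line p → q. (Equivalently: for every other point r, the cross product (q − p) × (r − p) ≥ 0.)
Starting point (lowest x, tie lowest y): (-10, -10). Wrap until returning to start. Resulting hull: (-10, -10), (0, -8), (5, 8), (-3, 10).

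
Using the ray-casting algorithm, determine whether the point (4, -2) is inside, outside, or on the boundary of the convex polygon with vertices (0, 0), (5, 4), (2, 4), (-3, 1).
The point (4, -2) lies strictly outside the polygon

Cast a horizontal ray to the right from the query point and count how many polygon edges it crosses (each edge strictly once or zero times, handled with the usual half-open convention). 
Parity of crossings → even ⇒ outside.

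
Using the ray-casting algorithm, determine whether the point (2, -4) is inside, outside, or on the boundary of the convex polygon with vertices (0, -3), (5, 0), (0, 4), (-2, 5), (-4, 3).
The point (2, -4) lies strictly outside the polygon

Cast a horizontal ray to the right from the query point and count how many polygon edges it crosses (each edge strictly once or zero times, handled with the usual half-open convention). 
Parity of crossings → even ⇒ outside.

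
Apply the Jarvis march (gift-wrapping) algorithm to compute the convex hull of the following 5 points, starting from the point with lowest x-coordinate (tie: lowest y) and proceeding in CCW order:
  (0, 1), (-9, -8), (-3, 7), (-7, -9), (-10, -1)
Hull (CCW) = [(-10, -1), (-9, -8), (-7, -9), (0, 1), (-3, 7)]

Jarvis march: at each step, from the current hull vertex p, select the next vertex q as the point such that every other point lies strictly to the left of (or on) the directed line p → q. (Equivalently: for every other point r, the cross product (q − p) × (r − p) ≥ 0.)
Starting point (lowest x, tie lowest y): (-10, -1). Wrap until returning to start. Resulting hull: (-10, -1), (-9, -8), (-7, -9), (0, 1), (-3, 7).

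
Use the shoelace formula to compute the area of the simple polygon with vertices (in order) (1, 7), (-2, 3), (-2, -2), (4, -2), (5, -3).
Area = 75/2

Shoelace formula: Area = (1/2) |Σ_i (x_i · y_{i+1} − x_{i+1} · y_i)| (indices mod n). Compute each cross term:
  (1)(3) − (-2)(7) = 17
  (-2)(-2) − (-2)(3) = 10
  (-2)(-2) − (4)(-2) = 12
  (4)(-3) − (5)(-2) = -2
  (5)(7) − (1)(-3) = 38
Sum = 75, so (signed) Area = 75/2 = 75/2, |Area| = 75/2.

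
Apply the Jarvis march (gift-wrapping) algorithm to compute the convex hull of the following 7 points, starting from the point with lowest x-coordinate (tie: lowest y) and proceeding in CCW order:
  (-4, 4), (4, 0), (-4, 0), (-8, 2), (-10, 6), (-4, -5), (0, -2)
Hull (CCW) = [(-10, 6), (-8, 2), (-4, -5), (4, 0), (-4, 4)]

Jarvis march: at each step, from the current hull vertex p, select the next vertex q as the point such that every other point lies strictly to the left of (or on) the directed line p → q. (Equivalently: for every other point r, the cross product (q − p) × (r − p) ≥ 0.)
Starting point (lowest x, tie lowest y): (-10, 6). Wrap until returning to start. Resulting hull: (-10, 6), (-8, 2), (-4, -5), (4, 0), (-4, 4).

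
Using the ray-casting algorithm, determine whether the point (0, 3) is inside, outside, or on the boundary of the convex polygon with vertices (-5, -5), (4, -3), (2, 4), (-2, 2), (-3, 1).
The point (0, 3) lies on the polygon boundary

Boundary check: the query satisfies the collinearity and bounding-box conditions for some polygon edge, so it lies exactly on the boundary.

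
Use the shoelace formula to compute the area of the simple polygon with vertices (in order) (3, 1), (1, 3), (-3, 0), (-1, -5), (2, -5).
Area = 32

Shoelace formula: Area = (1/2) |Σ_i (x_i · y_{i+1} − x_{i+1} · y_i)| (indices mod n). Compute each cross term:
  (3)(3) − (1)(1) = 8
  (1)(0) − (-3)(3) = 9
  (-3)(-5) − (-1)(0) = 15
  (-1)(-5) − (2)(-5) = 15
  (2)(1) − (3)(-5) = 17
Sum = 64, so (signed) Area = 64/2 = 32, |Area| = 32.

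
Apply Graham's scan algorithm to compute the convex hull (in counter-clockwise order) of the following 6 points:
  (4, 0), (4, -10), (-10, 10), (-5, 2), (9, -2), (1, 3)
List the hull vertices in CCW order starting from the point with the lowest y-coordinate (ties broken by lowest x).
Hull (CCW) = [(4, -10), (9, -2), (-10, 10), (-5, 2)]

Graham scan procedure:
  1. Find the pivot p₀ = point with lowest y (tie → lowest x): (4, -10).
  2. Sort the remaining points by polar angle around p₀.
  3. Walk through sorted points, maintaining a stack; pop the top while the last three entries make a non-left turn (cross product ≤ 0).
  4. Final stack is the convex hull in CCW order: (4, -10), (9, -2), (-10, 10), (-5, 2).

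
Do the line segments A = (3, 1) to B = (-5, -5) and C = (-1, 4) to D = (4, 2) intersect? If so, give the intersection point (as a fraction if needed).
No (intersection of containing lines falls outside at least one segment)

Parametrize and solve: t = -7/46, s = 24/23. At least one of these is outside [0, 1], so the segments do not intersect.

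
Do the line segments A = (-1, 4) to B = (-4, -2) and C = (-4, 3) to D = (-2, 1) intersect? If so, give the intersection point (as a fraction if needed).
Yes; intersection at (-7/3, 4/3) (t = 4/9 on AB, s = 5/6 on CD)

Parametrize AB as A + t(B − A) = (-1 + -3 t, 4 + -6 t) and CD as C + s(D − C) = (-4 + 2 s, 3 + -2 s). Solve the linear system for (t, s). Determinant = -18 ≠ 0, so a unique intersection of the containing lines exists. Solution: t = 4/9, s = 5/6 — both in [0, 1], so the segments cross. Intersection point: (-7/3, 4/3).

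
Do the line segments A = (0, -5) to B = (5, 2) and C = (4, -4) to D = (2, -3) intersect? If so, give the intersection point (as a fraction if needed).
No (intersection of containing lines falls outside at least one segment)

Parametrize and solve: t = 6/19, s = 23/19. At least one of these is outside [0, 1], so the segments do not intersect.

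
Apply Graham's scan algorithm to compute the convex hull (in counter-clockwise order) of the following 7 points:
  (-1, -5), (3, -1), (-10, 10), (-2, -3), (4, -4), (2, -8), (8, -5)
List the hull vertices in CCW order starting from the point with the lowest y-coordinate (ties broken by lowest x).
Hull (CCW) = [(2, -8), (8, -5), (-10, 10), (-1, -5)]

Graham scan procedure:
  1. Find the pivot p₀ = point with lowest y (tie → lowest x): (2, -8).
  2. Sort the remaining points by polar angle around p₀.
  3. Walk through sorted points, maintaining a stack; pop the top while the last three entries make a non-left turn (cross product ≤ 0).
  4. Final stack is the convex hull in CCW order: (2, -8), (8, -5), (-10, 10), (-1, -5).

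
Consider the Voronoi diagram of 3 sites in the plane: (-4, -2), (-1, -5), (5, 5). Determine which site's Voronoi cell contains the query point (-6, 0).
Nearest site = (-4, -2)

The Voronoi cell of site s contains exactly those query points closer to s than to any other site. Compute squared distances from q = (-6, 0) to each site:
  (-4 − -6)² + (-2 − 0)² = 8
  (-1 − -6)² + (-5 − 0)² = 50
  (5 − -6)² + (5 − 0)² = 146
Minimum is attained by (-4, -2), so q lies in its Voronoi cell.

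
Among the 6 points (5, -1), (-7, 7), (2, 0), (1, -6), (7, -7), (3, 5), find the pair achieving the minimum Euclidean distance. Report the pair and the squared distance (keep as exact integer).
Pair = ((5, -1), (2, 0)); squared distance = 10

Compute all C(6, 2) = 15 pairwise squared distances (x_i − x_j)² + (y_i − y_j)². The minimum is 10, attained by the pair ((5, -1), (2, 0)).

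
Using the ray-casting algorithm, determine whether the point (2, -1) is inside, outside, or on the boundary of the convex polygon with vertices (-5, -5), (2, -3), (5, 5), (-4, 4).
The point (2, -1) lies strictly inside the polygon

Cast a horizontal ray to the right from the query point and count how many polygon edges it crosses (each edge strictly once or zero times, handled with the usual half-open convention). 
Parity of crossings → odd ⇒ inside.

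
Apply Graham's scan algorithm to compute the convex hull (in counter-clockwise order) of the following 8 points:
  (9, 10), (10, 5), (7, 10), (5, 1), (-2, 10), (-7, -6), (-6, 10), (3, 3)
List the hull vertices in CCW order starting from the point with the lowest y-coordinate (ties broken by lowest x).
Hull (CCW) = [(-7, -6), (5, 1), (10, 5), (9, 10), (-6, 10)]

Graham scan procedure:
  1. Find the pivot p₀ = point with lowest y (tie → lowest x): (-7, -6).
  2. Sort the remaining points by polar angle around p₀.
  3. Walk through sorted points, maintaining a stack; pop the top while the last three entries make a non-left turn (cross product ≤ 0).
  4. Final stack is the convex hull in CCW order: (-7, -6), (5, 1), (10, 5), (9, 10), (-6, 10).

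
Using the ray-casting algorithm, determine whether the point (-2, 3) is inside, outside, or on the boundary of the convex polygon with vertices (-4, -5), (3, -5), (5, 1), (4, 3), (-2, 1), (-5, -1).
The point (-2, 3) lies strictly outside the polygon

Cast a horizontal ray to the right from the query point and count how many polygon edges it crosses (each edge strictly once or zero times, handled with the usual half-open convention). 
Parity of crossings → even ⇒ outside.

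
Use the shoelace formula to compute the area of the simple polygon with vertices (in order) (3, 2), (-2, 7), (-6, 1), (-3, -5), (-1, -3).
Area = 109/2

Shoelace formula: Area = (1/2) |Σ_i (x_i · y_{i+1} − x_{i+1} · y_i)| (indices mod n). Compute each cross term:
  (3)(7) − (-2)(2) = 25
  (-2)(1) − (-6)(7) = 40
  (-6)(-5) − (-3)(1) = 33
  (-3)(-3) − (-1)(-5) = 4
  (-1)(2) − (3)(-3) = 7
Sum = 109, so (signed) Area = 109/2 = 109/2, |Area| = 109/2.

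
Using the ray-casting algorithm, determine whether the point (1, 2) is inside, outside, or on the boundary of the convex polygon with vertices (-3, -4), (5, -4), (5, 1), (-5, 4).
The point (1, 2) lies strictly inside the polygon

Cast a horizontal ray to the right from the query point and count how many polygon edges it crosses (each edge strictly once or zero times, handled with the usual half-open convention). 
Parity of crossings → odd ⇒ inside.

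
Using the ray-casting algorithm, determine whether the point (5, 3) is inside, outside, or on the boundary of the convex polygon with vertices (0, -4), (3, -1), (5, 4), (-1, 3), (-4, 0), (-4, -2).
The point (5, 3) lies strictly outside the polygon

Cast a horizontal ray to the right from the query point and count how many polygon edges it crosses (each edge strictly once or zero times, handled with the usual half-open convention). 
Parity of crossings → even ⇒ outside.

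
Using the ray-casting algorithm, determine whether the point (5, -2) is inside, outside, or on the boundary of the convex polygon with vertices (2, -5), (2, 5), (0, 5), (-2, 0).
The point (5, -2) lies strictly outside the polygon

Cast a horizontal ray to the right from the query point and count how many polygon edges it crosses (each edge strictly once or zero times, handled with the usual half-open convention). 
Parity of crossings → even ⇒ outside.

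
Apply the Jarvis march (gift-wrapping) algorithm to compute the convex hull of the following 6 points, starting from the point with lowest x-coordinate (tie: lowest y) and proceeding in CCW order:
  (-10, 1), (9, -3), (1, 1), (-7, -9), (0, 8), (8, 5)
Hull (CCW) = [(-10, 1), (-7, -9), (9, -3), (8, 5), (0, 8)]

Jarvis march: at each step, from the current hull vertex p, select the next vertex q as the point such that every other point lies strictly to the left of (or on) the directed line p → q. (Equivalently: for every other point r, the cross product (q − p) × (r − p) ≥ 0.)
Starting point (lowest x, tie lowest y): (-10, 1). Wrap until returning to start. Resulting hull: (-10, 1), (-7, -9), (9, -3), (8, 5), (0, 8).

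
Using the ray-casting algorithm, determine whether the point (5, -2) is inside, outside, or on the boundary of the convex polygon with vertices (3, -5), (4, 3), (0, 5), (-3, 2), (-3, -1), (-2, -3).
The point (5, -2) lies strictly outside the polygon

Cast a horizontal ray to the right from the query point and count how many polygon edges it crosses (each edge strictly once or zero times, handled with the usual half-open convention). 
Parity of crossings → even ⇒ outside.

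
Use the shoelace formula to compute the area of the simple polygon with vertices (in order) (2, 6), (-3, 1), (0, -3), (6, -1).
Area = 85/2

Shoelace formula: Area = (1/2) |Σ_i (x_i · y_{i+1} − x_{i+1} · y_i)| (indices mod n). Compute each cross term:
  (2)(1) − (-3)(6) = 20
  (-3)(-3) − (0)(1) = 9
  (0)(-1) − (6)(-3) = 18
  (6)(6) − (2)(-1) = 38
Sum = 85, so (signed) Area = 85/2 = 85/2, |Area| = 85/2.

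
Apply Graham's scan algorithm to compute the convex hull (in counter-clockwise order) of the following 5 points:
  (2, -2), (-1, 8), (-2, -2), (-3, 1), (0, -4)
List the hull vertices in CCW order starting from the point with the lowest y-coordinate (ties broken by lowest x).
Hull (CCW) = [(0, -4), (2, -2), (-1, 8), (-3, 1), (-2, -2)]

Graham scan procedure:
  1. Find the pivot p₀ = point with lowest y (tie → lowest x): (0, -4).
  2. Sort the remaining points by polar angle around p₀.
  3. Walk through sorted points, maintaining a stack; pop the top while the last three entries make a non-left turn (cross product ≤ 0).
  4. Final stack is the convex hull in CCW order: (0, -4), (2, -2), (-1, 8), (-3, 1), (-2, -2).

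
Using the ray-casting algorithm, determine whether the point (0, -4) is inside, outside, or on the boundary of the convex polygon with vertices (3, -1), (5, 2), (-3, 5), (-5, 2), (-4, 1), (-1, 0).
The point (0, -4) lies strictly outside the polygon

Cast a horizontal ray to the right from the query point and count how many polygon edges it crosses (each edge strictly once or zero times, handled with the usual half-open convention). 
Parity of crossings → even ⇒ outside.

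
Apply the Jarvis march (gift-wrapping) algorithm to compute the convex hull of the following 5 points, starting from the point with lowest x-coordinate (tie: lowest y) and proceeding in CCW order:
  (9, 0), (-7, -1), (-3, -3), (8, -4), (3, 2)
Hull (CCW) = [(-7, -1), (-3, -3), (8, -4), (9, 0), (3, 2)]

Jarvis march: at each step, from the current hull vertex p, select the next vertex q as the point such that every other point lies strictly to the left of (or on) the directed line p → q. (Equivalently: for every other point r, the cross product (q − p) × (r − p) ≥ 0.)
Starting point (lowest x, tie lowest y): (-7, -1). Wrap until returning to start. Resulting hull: (-7, -1), (-3, -3), (8, -4), (9, 0), (3, 2).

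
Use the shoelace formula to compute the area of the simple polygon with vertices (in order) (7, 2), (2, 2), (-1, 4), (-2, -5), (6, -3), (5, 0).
Area = 47

Shoelace formula: Area = (1/2) |Σ_i (x_i · y_{i+1} − x_{i+1} · y_i)| (indices mod n). Compute each cross term:
  (7)(2) − (2)(2) = 10
  (2)(4) − (-1)(2) = 10
  (-1)(-5) − (-2)(4) = 13
  (-2)(-3) − (6)(-5) = 36
  (6)(0) − (5)(-3) = 15
  (5)(2) − (7)(0) = 10
Sum = 94, so (signed) Area = 94/2 = 47, |Area| = 47.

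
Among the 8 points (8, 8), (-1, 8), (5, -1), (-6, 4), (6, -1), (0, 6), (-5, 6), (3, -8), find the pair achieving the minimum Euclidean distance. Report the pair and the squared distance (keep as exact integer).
Pair = ((5, -1), (6, -1)); squared distance = 1

Compute all C(8, 2) = 28 pairwise squared distances (x_i − x_j)² + (y_i − y_j)². The minimum is 1, attained by the pair ((5, -1), (6, -1)).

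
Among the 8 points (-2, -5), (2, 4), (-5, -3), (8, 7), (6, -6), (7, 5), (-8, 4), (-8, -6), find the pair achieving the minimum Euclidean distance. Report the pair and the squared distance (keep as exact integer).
Pair = ((8, 7), (7, 5)); squared distance = 5

Compute all C(8, 2) = 28 pairwise squared distances (x_i − x_j)² + (y_i − y_j)². The minimum is 5, attained by the pair ((8, 7), (7, 5)).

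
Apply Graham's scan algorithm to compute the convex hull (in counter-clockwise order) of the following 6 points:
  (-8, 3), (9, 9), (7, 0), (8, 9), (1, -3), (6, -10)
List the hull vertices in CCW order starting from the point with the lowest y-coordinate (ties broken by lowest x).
Hull (CCW) = [(6, -10), (9, 9), (8, 9), (-8, 3)]

Graham scan procedure:
  1. Find the pivot p₀ = point with lowest y (tie → lowest x): (6, -10).
  2. Sort the remaining points by polar angle around p₀.
  3. Walk through sorted points, maintaining a stack; pop the top while the last three entries make a non-left turn (cross product ≤ 0).
  4. Final stack is the convex hull in CCW order: (6, -10), (9, 9), (8, 9), (-8, 3).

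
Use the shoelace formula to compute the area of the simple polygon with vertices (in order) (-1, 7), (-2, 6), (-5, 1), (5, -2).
Area = 37

Shoelace formula: Area = (1/2) |Σ_i (x_i · y_{i+1} − x_{i+1} · y_i)| (indices mod n). Compute each cross term:
  (-1)(6) − (-2)(7) = 8
  (-2)(1) − (-5)(6) = 28
  (-5)(-2) − (5)(1) = 5
  (5)(7) − (-1)(-2) = 33
Sum = 74, so (signed) Area = 74/2 = 37, |Area| = 37.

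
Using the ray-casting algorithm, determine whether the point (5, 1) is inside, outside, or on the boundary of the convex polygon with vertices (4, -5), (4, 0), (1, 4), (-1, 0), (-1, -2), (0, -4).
The point (5, 1) lies strictly outside the polygon

Cast a horizontal ray to the right from the query point and count how many polygon edges it crosses (each edge strictly once or zero times, handled with the usual half-open convention). 
Parity of crossings → even ⇒ outside.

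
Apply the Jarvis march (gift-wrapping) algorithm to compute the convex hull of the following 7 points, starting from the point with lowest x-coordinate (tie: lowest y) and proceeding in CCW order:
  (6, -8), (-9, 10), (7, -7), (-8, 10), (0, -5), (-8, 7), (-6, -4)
Hull (CCW) = [(-9, 10), (-6, -4), (6, -8), (7, -7), (-8, 10)]

Jarvis march: at each step, from the current hull vertex p, select the next vertex q as the point such that every other point lies strictly to the left of (or on) the directed line p → q. (Equivalently: for every other point r, the cross product (q − p) × (r − p) ≥ 0.)
Starting point (lowest x, tie lowest y): (-9, 10). Wrap until returning to start. Resulting hull: (-9, 10), (-6, -4), (6, -8), (7, -7), (-8, 10).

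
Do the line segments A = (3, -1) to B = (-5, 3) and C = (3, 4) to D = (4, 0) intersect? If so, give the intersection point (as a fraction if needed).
No (intersection of containing lines falls outside at least one segment)

Parametrize and solve: t = -5/28, s = 10/7. At least one of these is outside [0, 1], so the segments do not intersect.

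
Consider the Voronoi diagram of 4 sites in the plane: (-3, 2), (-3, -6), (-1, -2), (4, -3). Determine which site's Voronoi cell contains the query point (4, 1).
Nearest site = (4, -3)

The Voronoi cell of site s contains exactly those query points closer to s than to any other site. Compute squared distances from q = (4, 1) to each site:
  (4 − 4)² + (-3 − 1)² = 16
  (-1 − 4)² + (-2 − 1)² = 34
  (-3 − 4)² + (2 − 1)² = 50
  (-3 − 4)² + (-6 − 1)² = 98
Minimum is attained by (4, -3), so q lies in its Voronoi cell.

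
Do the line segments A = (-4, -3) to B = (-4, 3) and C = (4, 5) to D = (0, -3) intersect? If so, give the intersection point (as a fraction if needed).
No (intersection of containing lines falls outside at least one segment)

Parametrize and solve: t = -4/3, s = 2. At least one of these is outside [0, 1], so the segments do not intersect.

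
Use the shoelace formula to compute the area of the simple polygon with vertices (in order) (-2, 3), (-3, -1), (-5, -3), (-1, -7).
Area = 15

Shoelace formula: Area = (1/2) |Σ_i (x_i · y_{i+1} − x_{i+1} · y_i)| (indices mod n). Compute each cross term:
  (-2)(-1) − (-3)(3) = 11
  (-3)(-3) − (-5)(-1) = 4
  (-5)(-7) − (-1)(-3) = 32
  (-1)(3) − (-2)(-7) = -17
Sum = 30, so (signed) Area = 30/2 = 15, |Area| = 15.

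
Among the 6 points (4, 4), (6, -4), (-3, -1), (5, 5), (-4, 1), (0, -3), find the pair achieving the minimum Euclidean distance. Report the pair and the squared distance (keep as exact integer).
Pair = ((4, 4), (5, 5)); squared distance = 2

Compute all C(6, 2) = 15 pairwise squared distances (x_i − x_j)² + (y_i − y_j)². The minimum is 2, attained by the pair ((4, 4), (5, 5)).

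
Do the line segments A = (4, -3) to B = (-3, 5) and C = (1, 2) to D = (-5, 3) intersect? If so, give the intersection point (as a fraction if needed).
Yes; intersection at (-25/41, 93/41) (t = 27/41 on AB, s = 11/41 on CD)

Parametrize AB as A + t(B − A) = (4 + -7 t, -3 + 8 t) and CD as C + s(D − C) = (1 + -6 s, 2 + 1 s). Solve the linear system for (t, s). Determinant = -41 ≠ 0, so a unique intersection of the containing lines exists. Solution: t = 27/41, s = 11/41 — both in [0, 1], so the segments cross. Intersection point: (-25/41, 93/41).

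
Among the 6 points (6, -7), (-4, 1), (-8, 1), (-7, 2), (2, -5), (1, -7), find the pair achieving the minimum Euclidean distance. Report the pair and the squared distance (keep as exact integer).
Pair = ((-8, 1), (-7, 2)); squared distance = 2

Compute all C(6, 2) = 15 pairwise squared distances (x_i − x_j)² + (y_i − y_j)². The minimum is 2, attained by the pair ((-8, 1), (-7, 2)).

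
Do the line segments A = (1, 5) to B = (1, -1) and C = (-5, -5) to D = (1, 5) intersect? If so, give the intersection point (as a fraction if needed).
Yes; intersection at (1, 5) (t = 0 on AB, s = 1 on CD)

Parametrize AB as A + t(B − A) = (1 + 0 t, 5 + -6 t) and CD as C + s(D − C) = (-5 + 6 s, -5 + 10 s). Solve the linear system for (t, s). Determinant = -36 ≠ 0, so a unique intersection of the containing lines exists. Solution: t = 0, s = 1 — both in [0, 1], so the segments cross. Intersection point: (1, 5).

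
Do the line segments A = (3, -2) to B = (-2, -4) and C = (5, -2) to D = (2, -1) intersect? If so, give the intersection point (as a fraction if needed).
No (intersection of containing lines falls outside at least one segment)

Parametrize and solve: t = -2/11, s = 4/11. At least one of these is outside [0, 1], so the segments do not intersect.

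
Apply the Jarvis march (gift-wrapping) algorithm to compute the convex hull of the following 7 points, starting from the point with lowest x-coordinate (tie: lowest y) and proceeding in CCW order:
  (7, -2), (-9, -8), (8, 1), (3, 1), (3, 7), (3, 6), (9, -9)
Hull (CCW) = [(-9, -8), (9, -9), (8, 1), (3, 7)]

Jarvis march: at each step, from the current hull vertex p, select the next vertex q as the point such that every other point lies strictly to the left of (or on) the directed line p → q. (Equivalently: for every other point r, the cross product (q − p) × (r − p) ≥ 0.)
Starting point (lowest x, tie lowest y): (-9, -8). Wrap until returning to start. Resulting hull: (-9, -8), (9, -9), (8, 1), (3, 7).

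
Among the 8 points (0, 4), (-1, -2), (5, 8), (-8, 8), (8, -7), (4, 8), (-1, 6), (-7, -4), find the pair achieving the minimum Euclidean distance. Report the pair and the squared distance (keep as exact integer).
Pair = ((5, 8), (4, 8)); squared distance = 1

Compute all C(8, 2) = 28 pairwise squared distances (x_i − x_j)² + (y_i − y_j)². The minimum is 1, attained by the pair ((5, 8), (4, 8)).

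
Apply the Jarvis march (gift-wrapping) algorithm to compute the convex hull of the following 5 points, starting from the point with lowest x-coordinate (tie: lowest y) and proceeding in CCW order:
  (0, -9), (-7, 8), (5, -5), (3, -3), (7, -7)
Hull (CCW) = [(-7, 8), (0, -9), (7, -7)]

Jarvis march: at each step, from the current hull vertex p, select the next vertex q as the point such that every other point lies strictly to the left of (or on) the directed line p → q. (Equivalently: for every other point r, the cross product (q − p) × (r − p) ≥ 0.)
Starting point (lowest x, tie lowest y): (-7, 8). Wrap until returning to start. Resulting hull: (-7, 8), (0, -9), (7, -7).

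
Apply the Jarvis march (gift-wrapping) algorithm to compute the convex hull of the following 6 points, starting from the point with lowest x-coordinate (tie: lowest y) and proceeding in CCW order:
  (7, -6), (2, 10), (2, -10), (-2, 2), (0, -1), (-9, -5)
Hull (CCW) = [(-9, -5), (2, -10), (7, -6), (2, 10)]

Jarvis march: at each step, from the current hull vertex p, select the next vertex q as the point such that every other point lies strictly to the left of (or on) the directed line p → q. (Equivalently: for every other point r, the cross product (q − p) × (r − p) ≥ 0.)
Starting point (lowest x, tie lowest y): (-9, -5). Wrap until returning to start. Resulting hull: (-9, -5), (2, -10), (7, -6), (2, 10).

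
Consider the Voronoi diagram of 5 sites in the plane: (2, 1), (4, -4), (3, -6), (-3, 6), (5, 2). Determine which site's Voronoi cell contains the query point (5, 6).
Nearest site = (5, 2)

The Voronoi cell of site s contains exactly those query points closer to s than to any other site. Compute squared distances from q = (5, 6) to each site:
  (5 − 5)² + (2 − 6)² = 16
  (2 − 5)² + (1 − 6)² = 34
  (-3 − 5)² + (6 − 6)² = 64
  (4 − 5)² + (-4 − 6)² = 101
  (3 − 5)² + (-6 − 6)² = 148
Minimum is attained by (5, 2), so q lies in its Voronoi cell.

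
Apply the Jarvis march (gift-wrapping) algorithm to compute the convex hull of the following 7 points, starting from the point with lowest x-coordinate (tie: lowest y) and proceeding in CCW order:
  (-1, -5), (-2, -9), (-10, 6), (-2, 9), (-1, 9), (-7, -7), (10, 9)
Hull (CCW) = [(-10, 6), (-7, -7), (-2, -9), (10, 9), (-2, 9)]

Jarvis march: at each step, from the current hull vertex p, select the next vertex q as the point such that every other point lies strictly to the left of (or on) the directed line p → q. (Equivalently: for every other point r, the cross product (q − p) × (r − p) ≥ 0.)
Starting point (lowest x, tie lowest y): (-10, 6). Wrap until returning to start. Resulting hull: (-10, 6), (-7, -7), (-2, -9), (10, 9), (-2, 9).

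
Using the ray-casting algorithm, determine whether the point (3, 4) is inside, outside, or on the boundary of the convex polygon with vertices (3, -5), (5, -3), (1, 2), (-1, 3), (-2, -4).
The point (3, 4) lies strictly outside the polygon

Cast a horizontal ray to the right from the query point and count how many polygon edges it crosses (each edge strictly once or zero times, handled with the usual half-open convention). 
Parity of crossings → even ⇒ outside.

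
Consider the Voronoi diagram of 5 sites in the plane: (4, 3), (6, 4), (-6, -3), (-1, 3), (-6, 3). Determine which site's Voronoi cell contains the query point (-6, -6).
Nearest site = (-6, -3)

The Voronoi cell of site s contains exactly those query points closer to s than to any other site. Compute squared distances from q = (-6, -6) to each site:
  (-6 − -6)² + (-3 − -6)² = 9
  (-6 − -6)² + (3 − -6)² = 81
  (-1 − -6)² + (3 − -6)² = 106
  (4 − -6)² + (3 − -6)² = 181
  (6 − -6)² + (4 − -6)² = 244
Minimum is attained by (-6, -3), so q lies in its Voronoi cell.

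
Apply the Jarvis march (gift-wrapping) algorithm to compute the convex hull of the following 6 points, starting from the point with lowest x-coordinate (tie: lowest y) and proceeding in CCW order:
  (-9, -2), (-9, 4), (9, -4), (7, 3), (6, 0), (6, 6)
Hull (CCW) = [(-9, -2), (9, -4), (7, 3), (6, 6), (-9, 4)]

Jarvis march: at each step, from the current hull vertex p, select the next vertex q as the point such that every other point lies strictly to the left of (or on) the directed line p → q. (Equivalently: for every other point r, the cross product (q − p) × (r − p) ≥ 0.)
Starting point (lowest x, tie lowest y): (-9, -2). Wrap until returning to start. Resulting hull: (-9, -2), (9, -4), (7, 3), (6, 6), (-9, 4).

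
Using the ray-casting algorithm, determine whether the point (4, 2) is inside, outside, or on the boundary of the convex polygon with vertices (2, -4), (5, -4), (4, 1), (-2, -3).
The point (4, 2) lies strictly outside the polygon

Cast a horizontal ray to the right from the query point and count how many polygon edges it crosses (each edge strictly once or zero times, handled with the usual half-open convention). 
Parity of crossings → even ⇒ outside.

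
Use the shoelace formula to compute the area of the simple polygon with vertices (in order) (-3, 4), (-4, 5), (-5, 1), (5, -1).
Area = 39/2

Shoelace formula: Area = (1/2) |Σ_i (x_i · y_{i+1} − x_{i+1} · y_i)| (indices mod n). Compute each cross term:
  (-3)(5) − (-4)(4) = 1
  (-4)(1) − (-5)(5) = 21
  (-5)(-1) − (5)(1) = 0
  (5)(4) − (-3)(-1) = 17
Sum = 39, so (signed) Area = 39/2 = 39/2, |Area| = 39/2.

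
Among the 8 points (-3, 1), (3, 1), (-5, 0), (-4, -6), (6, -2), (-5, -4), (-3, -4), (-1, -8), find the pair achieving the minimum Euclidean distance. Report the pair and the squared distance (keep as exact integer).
Pair = ((-5, -4), (-3, -4)); squared distance = 4

Compute all C(8, 2) = 28 pairwise squared distances (x_i − x_j)² + (y_i − y_j)². The minimum is 4, attained by the pair ((-5, -4), (-3, -4)).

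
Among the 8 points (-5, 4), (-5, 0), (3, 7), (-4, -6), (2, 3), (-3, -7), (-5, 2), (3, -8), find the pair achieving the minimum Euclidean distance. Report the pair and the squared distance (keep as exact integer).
Pair = ((-4, -6), (-3, -7)); squared distance = 2

Compute all C(8, 2) = 28 pairwise squared distances (x_i − x_j)² + (y_i − y_j)². The minimum is 2, attained by the pair ((-4, -6), (-3, -7)).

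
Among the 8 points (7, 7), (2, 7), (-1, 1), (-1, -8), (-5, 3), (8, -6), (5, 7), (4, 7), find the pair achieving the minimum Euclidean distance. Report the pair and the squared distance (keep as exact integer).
Pair = ((5, 7), (4, 7)); squared distance = 1

Compute all C(8, 2) = 28 pairwise squared distances (x_i − x_j)² + (y_i − y_j)². The minimum is 1, attained by the pair ((5, 7), (4, 7)).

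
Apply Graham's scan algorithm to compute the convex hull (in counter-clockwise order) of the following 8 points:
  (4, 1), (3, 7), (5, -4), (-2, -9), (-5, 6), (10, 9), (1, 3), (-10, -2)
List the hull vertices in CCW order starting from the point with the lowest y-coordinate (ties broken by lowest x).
Hull (CCW) = [(-2, -9), (5, -4), (10, 9), (-5, 6), (-10, -2)]

Graham scan procedure:
  1. Find the pivot p₀ = point with lowest y (tie → lowest x): (-2, -9).
  2. Sort the remaining points by polar angle around p₀.
  3. Walk through sorted points, maintaining a stack; pop the top while the last three entries make a non-left turn (cross product ≤ 0).
  4. Final stack is the convex hull in CCW order: (-2, -9), (5, -4), (10, 9), (-5, 6), (-10, -2).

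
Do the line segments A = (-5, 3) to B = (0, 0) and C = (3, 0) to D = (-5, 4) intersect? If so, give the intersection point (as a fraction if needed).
No (intersection of containing lines falls outside at least one segment)

Parametrize and solve: t = -2, s = 9/4. At least one of these is outside [0, 1], so the segments do not intersect.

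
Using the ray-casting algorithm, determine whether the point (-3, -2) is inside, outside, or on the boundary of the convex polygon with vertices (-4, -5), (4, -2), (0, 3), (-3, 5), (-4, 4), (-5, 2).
The point (-3, -2) lies strictly inside the polygon

Cast a horizontal ray to the right from the query point and count how many polygon edges it crosses (each edge strictly once or zero times, handled with the usual half-open convention). 
Parity of crossings → odd ⇒ inside.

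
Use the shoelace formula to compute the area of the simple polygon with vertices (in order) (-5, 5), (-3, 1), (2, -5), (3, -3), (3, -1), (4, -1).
Area = 27

Shoelace formula: Area = (1/2) |Σ_i (x_i · y_{i+1} − x_{i+1} · y_i)| (indices mod n). Compute each cross term:
  (-5)(1) − (-3)(5) = 10
  (-3)(-5) − (2)(1) = 13
  (2)(-3) − (3)(-5) = 9
  (3)(-1) − (3)(-3) = 6
  (3)(-1) − (4)(-1) = 1
  (4)(5) − (-5)(-1) = 15
Sum = 54, so (signed) Area = 54/2 = 27, |Area| = 27.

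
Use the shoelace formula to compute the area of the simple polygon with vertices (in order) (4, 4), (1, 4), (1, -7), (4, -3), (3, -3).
Area = 47/2

Shoelace formula: Area = (1/2) |Σ_i (x_i · y_{i+1} − x_{i+1} · y_i)| (indices mod n). Compute each cross term:
  (4)(4) − (1)(4) = 12
  (1)(-7) − (1)(4) = -11
  (1)(-3) − (4)(-7) = 25
  (4)(-3) − (3)(-3) = -3
  (3)(4) − (4)(-3) = 24
Sum = 47, so (signed) Area = 47/2 = 47/2, |Area| = 47/2.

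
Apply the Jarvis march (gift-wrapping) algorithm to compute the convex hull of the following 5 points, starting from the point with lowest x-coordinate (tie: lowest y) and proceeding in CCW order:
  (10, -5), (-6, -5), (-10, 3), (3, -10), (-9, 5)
Hull (CCW) = [(-10, 3), (-6, -5), (3, -10), (10, -5), (-9, 5)]

Jarvis march: at each step, from the current hull vertex p, select the next vertex q as the point such that every other point lies strictly to the left of (or on) the directed line p → q. (Equivalently: for every other point r, the cross product (q − p) × (r − p) ≥ 0.)
Starting point (lowest x, tie lowest y): (-10, 3). Wrap until returning to start. Resulting hull: (-10, 3), (-6, -5), (3, -10), (10, -5), (-9, 5).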